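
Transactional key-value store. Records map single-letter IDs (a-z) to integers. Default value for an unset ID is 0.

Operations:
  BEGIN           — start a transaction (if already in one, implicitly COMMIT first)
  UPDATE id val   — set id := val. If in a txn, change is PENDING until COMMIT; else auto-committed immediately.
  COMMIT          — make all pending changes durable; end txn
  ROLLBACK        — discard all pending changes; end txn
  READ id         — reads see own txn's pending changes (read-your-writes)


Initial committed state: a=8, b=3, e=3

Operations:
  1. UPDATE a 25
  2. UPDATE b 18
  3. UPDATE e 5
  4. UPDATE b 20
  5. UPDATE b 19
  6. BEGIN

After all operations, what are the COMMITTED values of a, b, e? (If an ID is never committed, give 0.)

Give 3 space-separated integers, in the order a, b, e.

Answer: 25 19 5

Derivation:
Initial committed: {a=8, b=3, e=3}
Op 1: UPDATE a=25 (auto-commit; committed a=25)
Op 2: UPDATE b=18 (auto-commit; committed b=18)
Op 3: UPDATE e=5 (auto-commit; committed e=5)
Op 4: UPDATE b=20 (auto-commit; committed b=20)
Op 5: UPDATE b=19 (auto-commit; committed b=19)
Op 6: BEGIN: in_txn=True, pending={}
Final committed: {a=25, b=19, e=5}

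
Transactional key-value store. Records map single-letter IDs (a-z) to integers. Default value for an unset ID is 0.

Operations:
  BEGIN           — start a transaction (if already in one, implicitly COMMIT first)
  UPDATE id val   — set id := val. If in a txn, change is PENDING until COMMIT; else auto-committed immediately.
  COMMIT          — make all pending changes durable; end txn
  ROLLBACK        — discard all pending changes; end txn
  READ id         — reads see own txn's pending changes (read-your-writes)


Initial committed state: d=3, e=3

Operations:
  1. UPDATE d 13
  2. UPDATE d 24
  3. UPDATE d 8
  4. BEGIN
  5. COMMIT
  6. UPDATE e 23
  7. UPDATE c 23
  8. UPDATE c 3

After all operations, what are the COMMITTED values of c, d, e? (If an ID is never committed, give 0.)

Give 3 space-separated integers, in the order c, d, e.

Answer: 3 8 23

Derivation:
Initial committed: {d=3, e=3}
Op 1: UPDATE d=13 (auto-commit; committed d=13)
Op 2: UPDATE d=24 (auto-commit; committed d=24)
Op 3: UPDATE d=8 (auto-commit; committed d=8)
Op 4: BEGIN: in_txn=True, pending={}
Op 5: COMMIT: merged [] into committed; committed now {d=8, e=3}
Op 6: UPDATE e=23 (auto-commit; committed e=23)
Op 7: UPDATE c=23 (auto-commit; committed c=23)
Op 8: UPDATE c=3 (auto-commit; committed c=3)
Final committed: {c=3, d=8, e=23}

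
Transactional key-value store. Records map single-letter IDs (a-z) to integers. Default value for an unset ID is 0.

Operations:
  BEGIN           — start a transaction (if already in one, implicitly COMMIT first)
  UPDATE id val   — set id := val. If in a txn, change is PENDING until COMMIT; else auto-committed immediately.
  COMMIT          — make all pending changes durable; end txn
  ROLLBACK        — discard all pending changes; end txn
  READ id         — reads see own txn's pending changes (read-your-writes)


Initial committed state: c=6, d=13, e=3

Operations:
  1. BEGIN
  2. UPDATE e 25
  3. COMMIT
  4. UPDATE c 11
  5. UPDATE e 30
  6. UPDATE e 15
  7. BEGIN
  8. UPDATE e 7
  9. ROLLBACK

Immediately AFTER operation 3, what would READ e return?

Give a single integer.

Initial committed: {c=6, d=13, e=3}
Op 1: BEGIN: in_txn=True, pending={}
Op 2: UPDATE e=25 (pending; pending now {e=25})
Op 3: COMMIT: merged ['e'] into committed; committed now {c=6, d=13, e=25}
After op 3: visible(e) = 25 (pending={}, committed={c=6, d=13, e=25})

Answer: 25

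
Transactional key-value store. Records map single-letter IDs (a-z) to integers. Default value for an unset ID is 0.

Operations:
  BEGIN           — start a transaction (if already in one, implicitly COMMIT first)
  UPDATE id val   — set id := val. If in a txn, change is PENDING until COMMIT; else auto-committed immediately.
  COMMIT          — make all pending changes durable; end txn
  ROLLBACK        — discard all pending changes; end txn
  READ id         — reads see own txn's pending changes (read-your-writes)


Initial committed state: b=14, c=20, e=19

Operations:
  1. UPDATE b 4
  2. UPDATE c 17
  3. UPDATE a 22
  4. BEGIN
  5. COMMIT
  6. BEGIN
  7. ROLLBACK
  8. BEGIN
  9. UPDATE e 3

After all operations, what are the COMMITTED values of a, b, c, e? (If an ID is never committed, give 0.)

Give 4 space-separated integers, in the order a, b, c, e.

Answer: 22 4 17 19

Derivation:
Initial committed: {b=14, c=20, e=19}
Op 1: UPDATE b=4 (auto-commit; committed b=4)
Op 2: UPDATE c=17 (auto-commit; committed c=17)
Op 3: UPDATE a=22 (auto-commit; committed a=22)
Op 4: BEGIN: in_txn=True, pending={}
Op 5: COMMIT: merged [] into committed; committed now {a=22, b=4, c=17, e=19}
Op 6: BEGIN: in_txn=True, pending={}
Op 7: ROLLBACK: discarded pending []; in_txn=False
Op 8: BEGIN: in_txn=True, pending={}
Op 9: UPDATE e=3 (pending; pending now {e=3})
Final committed: {a=22, b=4, c=17, e=19}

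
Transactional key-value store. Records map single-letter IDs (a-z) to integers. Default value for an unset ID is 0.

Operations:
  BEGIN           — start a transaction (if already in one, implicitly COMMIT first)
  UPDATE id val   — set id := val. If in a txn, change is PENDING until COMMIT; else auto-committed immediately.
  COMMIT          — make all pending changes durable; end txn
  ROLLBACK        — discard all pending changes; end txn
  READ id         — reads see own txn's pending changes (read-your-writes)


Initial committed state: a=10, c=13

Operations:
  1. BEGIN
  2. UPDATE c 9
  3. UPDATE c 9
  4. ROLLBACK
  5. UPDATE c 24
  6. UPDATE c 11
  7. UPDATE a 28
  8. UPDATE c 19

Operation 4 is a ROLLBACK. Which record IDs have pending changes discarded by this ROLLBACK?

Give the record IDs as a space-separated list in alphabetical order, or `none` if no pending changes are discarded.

Answer: c

Derivation:
Initial committed: {a=10, c=13}
Op 1: BEGIN: in_txn=True, pending={}
Op 2: UPDATE c=9 (pending; pending now {c=9})
Op 3: UPDATE c=9 (pending; pending now {c=9})
Op 4: ROLLBACK: discarded pending ['c']; in_txn=False
Op 5: UPDATE c=24 (auto-commit; committed c=24)
Op 6: UPDATE c=11 (auto-commit; committed c=11)
Op 7: UPDATE a=28 (auto-commit; committed a=28)
Op 8: UPDATE c=19 (auto-commit; committed c=19)
ROLLBACK at op 4 discards: ['c']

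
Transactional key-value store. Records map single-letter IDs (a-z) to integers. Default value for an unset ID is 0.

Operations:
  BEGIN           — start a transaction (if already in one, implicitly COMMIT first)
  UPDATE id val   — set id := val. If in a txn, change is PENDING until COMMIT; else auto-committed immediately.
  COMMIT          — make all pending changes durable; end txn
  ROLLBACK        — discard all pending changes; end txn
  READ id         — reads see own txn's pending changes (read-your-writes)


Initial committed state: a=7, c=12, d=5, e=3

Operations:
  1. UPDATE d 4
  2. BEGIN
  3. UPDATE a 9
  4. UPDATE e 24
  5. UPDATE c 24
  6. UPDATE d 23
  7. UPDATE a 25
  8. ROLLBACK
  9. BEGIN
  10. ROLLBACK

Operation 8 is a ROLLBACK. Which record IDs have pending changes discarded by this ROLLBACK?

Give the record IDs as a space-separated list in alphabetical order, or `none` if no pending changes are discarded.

Answer: a c d e

Derivation:
Initial committed: {a=7, c=12, d=5, e=3}
Op 1: UPDATE d=4 (auto-commit; committed d=4)
Op 2: BEGIN: in_txn=True, pending={}
Op 3: UPDATE a=9 (pending; pending now {a=9})
Op 4: UPDATE e=24 (pending; pending now {a=9, e=24})
Op 5: UPDATE c=24 (pending; pending now {a=9, c=24, e=24})
Op 6: UPDATE d=23 (pending; pending now {a=9, c=24, d=23, e=24})
Op 7: UPDATE a=25 (pending; pending now {a=25, c=24, d=23, e=24})
Op 8: ROLLBACK: discarded pending ['a', 'c', 'd', 'e']; in_txn=False
Op 9: BEGIN: in_txn=True, pending={}
Op 10: ROLLBACK: discarded pending []; in_txn=False
ROLLBACK at op 8 discards: ['a', 'c', 'd', 'e']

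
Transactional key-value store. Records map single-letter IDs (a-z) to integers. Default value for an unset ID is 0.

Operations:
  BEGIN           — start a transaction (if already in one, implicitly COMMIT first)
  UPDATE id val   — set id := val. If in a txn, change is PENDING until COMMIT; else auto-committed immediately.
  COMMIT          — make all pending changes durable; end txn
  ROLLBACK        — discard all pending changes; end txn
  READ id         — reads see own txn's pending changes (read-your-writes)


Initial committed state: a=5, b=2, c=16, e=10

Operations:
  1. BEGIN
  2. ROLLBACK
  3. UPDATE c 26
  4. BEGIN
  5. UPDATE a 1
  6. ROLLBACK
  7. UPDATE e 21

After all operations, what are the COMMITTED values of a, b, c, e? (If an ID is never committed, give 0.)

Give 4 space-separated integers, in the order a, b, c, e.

Initial committed: {a=5, b=2, c=16, e=10}
Op 1: BEGIN: in_txn=True, pending={}
Op 2: ROLLBACK: discarded pending []; in_txn=False
Op 3: UPDATE c=26 (auto-commit; committed c=26)
Op 4: BEGIN: in_txn=True, pending={}
Op 5: UPDATE a=1 (pending; pending now {a=1})
Op 6: ROLLBACK: discarded pending ['a']; in_txn=False
Op 7: UPDATE e=21 (auto-commit; committed e=21)
Final committed: {a=5, b=2, c=26, e=21}

Answer: 5 2 26 21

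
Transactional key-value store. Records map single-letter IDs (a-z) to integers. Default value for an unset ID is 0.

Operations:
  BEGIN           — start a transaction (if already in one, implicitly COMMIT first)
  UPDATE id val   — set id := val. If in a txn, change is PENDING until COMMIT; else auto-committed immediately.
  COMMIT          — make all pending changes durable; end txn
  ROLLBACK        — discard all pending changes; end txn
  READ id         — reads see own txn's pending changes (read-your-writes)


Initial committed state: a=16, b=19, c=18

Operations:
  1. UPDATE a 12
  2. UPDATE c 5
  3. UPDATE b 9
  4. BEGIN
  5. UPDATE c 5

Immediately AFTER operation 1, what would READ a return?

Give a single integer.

Initial committed: {a=16, b=19, c=18}
Op 1: UPDATE a=12 (auto-commit; committed a=12)
After op 1: visible(a) = 12 (pending={}, committed={a=12, b=19, c=18})

Answer: 12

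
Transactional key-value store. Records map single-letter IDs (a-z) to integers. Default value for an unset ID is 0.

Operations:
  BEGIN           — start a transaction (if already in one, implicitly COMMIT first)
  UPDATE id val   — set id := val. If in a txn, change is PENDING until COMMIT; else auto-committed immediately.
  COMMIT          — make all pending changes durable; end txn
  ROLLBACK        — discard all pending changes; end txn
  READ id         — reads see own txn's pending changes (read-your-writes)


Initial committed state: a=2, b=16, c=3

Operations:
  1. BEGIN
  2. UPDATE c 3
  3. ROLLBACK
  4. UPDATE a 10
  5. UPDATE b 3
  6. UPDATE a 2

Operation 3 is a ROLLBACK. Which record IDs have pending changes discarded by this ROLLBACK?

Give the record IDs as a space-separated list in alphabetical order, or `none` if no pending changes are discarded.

Initial committed: {a=2, b=16, c=3}
Op 1: BEGIN: in_txn=True, pending={}
Op 2: UPDATE c=3 (pending; pending now {c=3})
Op 3: ROLLBACK: discarded pending ['c']; in_txn=False
Op 4: UPDATE a=10 (auto-commit; committed a=10)
Op 5: UPDATE b=3 (auto-commit; committed b=3)
Op 6: UPDATE a=2 (auto-commit; committed a=2)
ROLLBACK at op 3 discards: ['c']

Answer: c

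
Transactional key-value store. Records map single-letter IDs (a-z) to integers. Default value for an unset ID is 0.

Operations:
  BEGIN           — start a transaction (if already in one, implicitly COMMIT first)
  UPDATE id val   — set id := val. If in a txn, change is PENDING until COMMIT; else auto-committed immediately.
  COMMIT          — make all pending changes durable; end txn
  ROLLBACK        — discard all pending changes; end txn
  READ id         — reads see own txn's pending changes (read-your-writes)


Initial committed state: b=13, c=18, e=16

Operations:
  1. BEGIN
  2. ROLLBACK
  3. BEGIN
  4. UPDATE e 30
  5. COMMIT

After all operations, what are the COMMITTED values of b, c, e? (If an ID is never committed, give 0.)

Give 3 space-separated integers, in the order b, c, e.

Answer: 13 18 30

Derivation:
Initial committed: {b=13, c=18, e=16}
Op 1: BEGIN: in_txn=True, pending={}
Op 2: ROLLBACK: discarded pending []; in_txn=False
Op 3: BEGIN: in_txn=True, pending={}
Op 4: UPDATE e=30 (pending; pending now {e=30})
Op 5: COMMIT: merged ['e'] into committed; committed now {b=13, c=18, e=30}
Final committed: {b=13, c=18, e=30}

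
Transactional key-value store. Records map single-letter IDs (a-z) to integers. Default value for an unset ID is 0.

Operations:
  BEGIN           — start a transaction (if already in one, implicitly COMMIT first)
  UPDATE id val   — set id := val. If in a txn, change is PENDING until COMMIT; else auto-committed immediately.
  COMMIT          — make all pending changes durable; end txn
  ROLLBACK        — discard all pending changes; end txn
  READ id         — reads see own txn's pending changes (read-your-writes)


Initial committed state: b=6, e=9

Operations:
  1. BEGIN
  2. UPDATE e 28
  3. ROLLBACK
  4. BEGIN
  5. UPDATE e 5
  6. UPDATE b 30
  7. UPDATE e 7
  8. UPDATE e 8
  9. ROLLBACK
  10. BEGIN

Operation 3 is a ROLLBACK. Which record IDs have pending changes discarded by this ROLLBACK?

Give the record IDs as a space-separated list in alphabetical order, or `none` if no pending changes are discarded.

Initial committed: {b=6, e=9}
Op 1: BEGIN: in_txn=True, pending={}
Op 2: UPDATE e=28 (pending; pending now {e=28})
Op 3: ROLLBACK: discarded pending ['e']; in_txn=False
Op 4: BEGIN: in_txn=True, pending={}
Op 5: UPDATE e=5 (pending; pending now {e=5})
Op 6: UPDATE b=30 (pending; pending now {b=30, e=5})
Op 7: UPDATE e=7 (pending; pending now {b=30, e=7})
Op 8: UPDATE e=8 (pending; pending now {b=30, e=8})
Op 9: ROLLBACK: discarded pending ['b', 'e']; in_txn=False
Op 10: BEGIN: in_txn=True, pending={}
ROLLBACK at op 3 discards: ['e']

Answer: e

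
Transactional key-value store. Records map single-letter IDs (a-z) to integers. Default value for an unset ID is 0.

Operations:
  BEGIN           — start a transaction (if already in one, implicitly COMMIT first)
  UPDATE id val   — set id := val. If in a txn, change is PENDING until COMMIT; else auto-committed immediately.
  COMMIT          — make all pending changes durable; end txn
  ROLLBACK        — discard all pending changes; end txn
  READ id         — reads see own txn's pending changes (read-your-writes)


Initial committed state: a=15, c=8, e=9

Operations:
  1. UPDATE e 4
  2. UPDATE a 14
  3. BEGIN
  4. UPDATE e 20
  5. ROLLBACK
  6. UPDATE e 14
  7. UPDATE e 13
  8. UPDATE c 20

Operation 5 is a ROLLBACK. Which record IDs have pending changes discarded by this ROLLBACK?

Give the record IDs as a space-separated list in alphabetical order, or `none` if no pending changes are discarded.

Answer: e

Derivation:
Initial committed: {a=15, c=8, e=9}
Op 1: UPDATE e=4 (auto-commit; committed e=4)
Op 2: UPDATE a=14 (auto-commit; committed a=14)
Op 3: BEGIN: in_txn=True, pending={}
Op 4: UPDATE e=20 (pending; pending now {e=20})
Op 5: ROLLBACK: discarded pending ['e']; in_txn=False
Op 6: UPDATE e=14 (auto-commit; committed e=14)
Op 7: UPDATE e=13 (auto-commit; committed e=13)
Op 8: UPDATE c=20 (auto-commit; committed c=20)
ROLLBACK at op 5 discards: ['e']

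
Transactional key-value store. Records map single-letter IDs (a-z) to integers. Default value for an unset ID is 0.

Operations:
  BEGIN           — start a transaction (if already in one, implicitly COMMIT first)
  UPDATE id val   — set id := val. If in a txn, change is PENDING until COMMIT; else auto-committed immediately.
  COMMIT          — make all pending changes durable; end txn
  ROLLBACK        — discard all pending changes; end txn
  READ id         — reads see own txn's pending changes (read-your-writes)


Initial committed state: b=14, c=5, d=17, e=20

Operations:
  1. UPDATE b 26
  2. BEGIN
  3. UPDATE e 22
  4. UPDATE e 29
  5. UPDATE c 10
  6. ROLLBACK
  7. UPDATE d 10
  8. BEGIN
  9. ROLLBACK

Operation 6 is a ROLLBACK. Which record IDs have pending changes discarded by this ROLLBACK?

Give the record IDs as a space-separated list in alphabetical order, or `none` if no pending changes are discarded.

Answer: c e

Derivation:
Initial committed: {b=14, c=5, d=17, e=20}
Op 1: UPDATE b=26 (auto-commit; committed b=26)
Op 2: BEGIN: in_txn=True, pending={}
Op 3: UPDATE e=22 (pending; pending now {e=22})
Op 4: UPDATE e=29 (pending; pending now {e=29})
Op 5: UPDATE c=10 (pending; pending now {c=10, e=29})
Op 6: ROLLBACK: discarded pending ['c', 'e']; in_txn=False
Op 7: UPDATE d=10 (auto-commit; committed d=10)
Op 8: BEGIN: in_txn=True, pending={}
Op 9: ROLLBACK: discarded pending []; in_txn=False
ROLLBACK at op 6 discards: ['c', 'e']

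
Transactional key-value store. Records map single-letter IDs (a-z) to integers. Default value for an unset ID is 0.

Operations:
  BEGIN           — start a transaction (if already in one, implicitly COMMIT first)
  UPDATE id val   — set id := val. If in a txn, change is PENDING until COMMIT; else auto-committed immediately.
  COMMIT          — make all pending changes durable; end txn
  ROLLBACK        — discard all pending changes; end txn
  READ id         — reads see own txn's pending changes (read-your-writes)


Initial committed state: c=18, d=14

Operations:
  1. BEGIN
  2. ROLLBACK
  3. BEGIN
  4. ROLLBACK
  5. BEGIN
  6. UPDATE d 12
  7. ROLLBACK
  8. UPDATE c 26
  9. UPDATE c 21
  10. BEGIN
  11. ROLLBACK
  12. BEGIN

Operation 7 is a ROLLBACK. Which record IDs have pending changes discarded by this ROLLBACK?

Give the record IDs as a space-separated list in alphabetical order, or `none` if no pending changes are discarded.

Initial committed: {c=18, d=14}
Op 1: BEGIN: in_txn=True, pending={}
Op 2: ROLLBACK: discarded pending []; in_txn=False
Op 3: BEGIN: in_txn=True, pending={}
Op 4: ROLLBACK: discarded pending []; in_txn=False
Op 5: BEGIN: in_txn=True, pending={}
Op 6: UPDATE d=12 (pending; pending now {d=12})
Op 7: ROLLBACK: discarded pending ['d']; in_txn=False
Op 8: UPDATE c=26 (auto-commit; committed c=26)
Op 9: UPDATE c=21 (auto-commit; committed c=21)
Op 10: BEGIN: in_txn=True, pending={}
Op 11: ROLLBACK: discarded pending []; in_txn=False
Op 12: BEGIN: in_txn=True, pending={}
ROLLBACK at op 7 discards: ['d']

Answer: d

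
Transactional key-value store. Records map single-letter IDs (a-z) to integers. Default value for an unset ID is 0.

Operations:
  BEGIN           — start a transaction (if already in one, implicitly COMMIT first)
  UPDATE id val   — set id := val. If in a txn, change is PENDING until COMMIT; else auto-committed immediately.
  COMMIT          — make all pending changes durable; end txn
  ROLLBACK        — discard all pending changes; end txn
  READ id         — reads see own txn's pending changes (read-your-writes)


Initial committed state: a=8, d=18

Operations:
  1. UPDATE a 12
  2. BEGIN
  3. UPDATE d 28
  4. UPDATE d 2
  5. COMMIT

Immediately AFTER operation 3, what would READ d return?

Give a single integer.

Answer: 28

Derivation:
Initial committed: {a=8, d=18}
Op 1: UPDATE a=12 (auto-commit; committed a=12)
Op 2: BEGIN: in_txn=True, pending={}
Op 3: UPDATE d=28 (pending; pending now {d=28})
After op 3: visible(d) = 28 (pending={d=28}, committed={a=12, d=18})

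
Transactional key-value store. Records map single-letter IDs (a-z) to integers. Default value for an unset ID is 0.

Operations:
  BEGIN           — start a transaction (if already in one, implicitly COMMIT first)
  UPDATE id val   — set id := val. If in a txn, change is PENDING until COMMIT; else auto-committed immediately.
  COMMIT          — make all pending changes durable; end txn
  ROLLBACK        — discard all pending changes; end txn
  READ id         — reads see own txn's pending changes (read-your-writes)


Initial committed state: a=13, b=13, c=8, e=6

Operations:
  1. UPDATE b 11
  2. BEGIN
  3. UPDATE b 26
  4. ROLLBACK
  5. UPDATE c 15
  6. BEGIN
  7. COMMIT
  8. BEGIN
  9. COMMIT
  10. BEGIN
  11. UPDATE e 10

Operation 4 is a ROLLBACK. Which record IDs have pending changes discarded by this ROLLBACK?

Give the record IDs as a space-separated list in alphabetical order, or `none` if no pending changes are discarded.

Answer: b

Derivation:
Initial committed: {a=13, b=13, c=8, e=6}
Op 1: UPDATE b=11 (auto-commit; committed b=11)
Op 2: BEGIN: in_txn=True, pending={}
Op 3: UPDATE b=26 (pending; pending now {b=26})
Op 4: ROLLBACK: discarded pending ['b']; in_txn=False
Op 5: UPDATE c=15 (auto-commit; committed c=15)
Op 6: BEGIN: in_txn=True, pending={}
Op 7: COMMIT: merged [] into committed; committed now {a=13, b=11, c=15, e=6}
Op 8: BEGIN: in_txn=True, pending={}
Op 9: COMMIT: merged [] into committed; committed now {a=13, b=11, c=15, e=6}
Op 10: BEGIN: in_txn=True, pending={}
Op 11: UPDATE e=10 (pending; pending now {e=10})
ROLLBACK at op 4 discards: ['b']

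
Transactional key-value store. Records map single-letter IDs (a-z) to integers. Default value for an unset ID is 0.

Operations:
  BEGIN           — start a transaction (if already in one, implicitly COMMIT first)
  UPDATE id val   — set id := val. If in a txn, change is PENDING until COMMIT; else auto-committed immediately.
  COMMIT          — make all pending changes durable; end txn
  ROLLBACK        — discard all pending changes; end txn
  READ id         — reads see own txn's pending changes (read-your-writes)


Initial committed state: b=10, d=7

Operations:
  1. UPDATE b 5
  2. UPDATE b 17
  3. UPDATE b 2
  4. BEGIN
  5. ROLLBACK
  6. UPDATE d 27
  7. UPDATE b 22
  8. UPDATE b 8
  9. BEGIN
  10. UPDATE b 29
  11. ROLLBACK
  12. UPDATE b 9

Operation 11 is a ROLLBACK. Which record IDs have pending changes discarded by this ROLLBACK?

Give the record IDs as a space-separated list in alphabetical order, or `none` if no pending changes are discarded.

Initial committed: {b=10, d=7}
Op 1: UPDATE b=5 (auto-commit; committed b=5)
Op 2: UPDATE b=17 (auto-commit; committed b=17)
Op 3: UPDATE b=2 (auto-commit; committed b=2)
Op 4: BEGIN: in_txn=True, pending={}
Op 5: ROLLBACK: discarded pending []; in_txn=False
Op 6: UPDATE d=27 (auto-commit; committed d=27)
Op 7: UPDATE b=22 (auto-commit; committed b=22)
Op 8: UPDATE b=8 (auto-commit; committed b=8)
Op 9: BEGIN: in_txn=True, pending={}
Op 10: UPDATE b=29 (pending; pending now {b=29})
Op 11: ROLLBACK: discarded pending ['b']; in_txn=False
Op 12: UPDATE b=9 (auto-commit; committed b=9)
ROLLBACK at op 11 discards: ['b']

Answer: b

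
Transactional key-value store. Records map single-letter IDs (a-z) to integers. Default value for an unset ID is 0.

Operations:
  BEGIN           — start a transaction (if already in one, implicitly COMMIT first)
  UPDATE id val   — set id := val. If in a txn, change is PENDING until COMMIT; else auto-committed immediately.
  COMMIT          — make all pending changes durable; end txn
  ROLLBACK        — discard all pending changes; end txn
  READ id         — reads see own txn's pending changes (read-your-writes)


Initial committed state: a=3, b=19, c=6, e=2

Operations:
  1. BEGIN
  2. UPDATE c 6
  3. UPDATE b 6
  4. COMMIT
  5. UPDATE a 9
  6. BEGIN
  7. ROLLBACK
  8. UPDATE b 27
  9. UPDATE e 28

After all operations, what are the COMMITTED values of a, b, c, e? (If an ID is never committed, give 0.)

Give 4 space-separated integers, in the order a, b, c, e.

Answer: 9 27 6 28

Derivation:
Initial committed: {a=3, b=19, c=6, e=2}
Op 1: BEGIN: in_txn=True, pending={}
Op 2: UPDATE c=6 (pending; pending now {c=6})
Op 3: UPDATE b=6 (pending; pending now {b=6, c=6})
Op 4: COMMIT: merged ['b', 'c'] into committed; committed now {a=3, b=6, c=6, e=2}
Op 5: UPDATE a=9 (auto-commit; committed a=9)
Op 6: BEGIN: in_txn=True, pending={}
Op 7: ROLLBACK: discarded pending []; in_txn=False
Op 8: UPDATE b=27 (auto-commit; committed b=27)
Op 9: UPDATE e=28 (auto-commit; committed e=28)
Final committed: {a=9, b=27, c=6, e=28}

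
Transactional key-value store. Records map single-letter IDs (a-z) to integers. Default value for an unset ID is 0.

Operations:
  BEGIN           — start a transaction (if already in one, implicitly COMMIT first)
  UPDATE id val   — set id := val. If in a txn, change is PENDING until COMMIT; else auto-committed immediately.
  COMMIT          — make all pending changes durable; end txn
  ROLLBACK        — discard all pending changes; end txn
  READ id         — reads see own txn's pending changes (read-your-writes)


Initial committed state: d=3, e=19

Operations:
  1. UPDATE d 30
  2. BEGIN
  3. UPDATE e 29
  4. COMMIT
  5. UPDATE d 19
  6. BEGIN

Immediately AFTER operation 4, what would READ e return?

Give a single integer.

Initial committed: {d=3, e=19}
Op 1: UPDATE d=30 (auto-commit; committed d=30)
Op 2: BEGIN: in_txn=True, pending={}
Op 3: UPDATE e=29 (pending; pending now {e=29})
Op 4: COMMIT: merged ['e'] into committed; committed now {d=30, e=29}
After op 4: visible(e) = 29 (pending={}, committed={d=30, e=29})

Answer: 29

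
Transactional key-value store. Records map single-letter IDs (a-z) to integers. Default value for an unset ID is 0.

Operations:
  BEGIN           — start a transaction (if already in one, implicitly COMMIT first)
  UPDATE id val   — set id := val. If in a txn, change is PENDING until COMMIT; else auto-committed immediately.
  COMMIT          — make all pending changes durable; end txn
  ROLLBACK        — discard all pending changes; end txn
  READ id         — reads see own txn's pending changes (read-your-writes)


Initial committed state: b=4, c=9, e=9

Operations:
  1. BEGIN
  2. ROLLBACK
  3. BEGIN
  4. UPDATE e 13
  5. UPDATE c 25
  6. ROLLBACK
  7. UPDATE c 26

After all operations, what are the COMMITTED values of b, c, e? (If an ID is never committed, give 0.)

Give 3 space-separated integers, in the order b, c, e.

Initial committed: {b=4, c=9, e=9}
Op 1: BEGIN: in_txn=True, pending={}
Op 2: ROLLBACK: discarded pending []; in_txn=False
Op 3: BEGIN: in_txn=True, pending={}
Op 4: UPDATE e=13 (pending; pending now {e=13})
Op 5: UPDATE c=25 (pending; pending now {c=25, e=13})
Op 6: ROLLBACK: discarded pending ['c', 'e']; in_txn=False
Op 7: UPDATE c=26 (auto-commit; committed c=26)
Final committed: {b=4, c=26, e=9}

Answer: 4 26 9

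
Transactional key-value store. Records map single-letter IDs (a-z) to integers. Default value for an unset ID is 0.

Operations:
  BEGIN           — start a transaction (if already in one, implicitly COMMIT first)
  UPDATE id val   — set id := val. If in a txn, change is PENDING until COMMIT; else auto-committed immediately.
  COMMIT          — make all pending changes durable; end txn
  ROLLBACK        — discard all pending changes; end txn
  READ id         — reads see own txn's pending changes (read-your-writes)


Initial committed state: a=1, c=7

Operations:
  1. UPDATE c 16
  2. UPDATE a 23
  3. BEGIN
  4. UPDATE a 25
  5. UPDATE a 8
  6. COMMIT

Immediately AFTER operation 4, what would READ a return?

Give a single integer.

Initial committed: {a=1, c=7}
Op 1: UPDATE c=16 (auto-commit; committed c=16)
Op 2: UPDATE a=23 (auto-commit; committed a=23)
Op 3: BEGIN: in_txn=True, pending={}
Op 4: UPDATE a=25 (pending; pending now {a=25})
After op 4: visible(a) = 25 (pending={a=25}, committed={a=23, c=16})

Answer: 25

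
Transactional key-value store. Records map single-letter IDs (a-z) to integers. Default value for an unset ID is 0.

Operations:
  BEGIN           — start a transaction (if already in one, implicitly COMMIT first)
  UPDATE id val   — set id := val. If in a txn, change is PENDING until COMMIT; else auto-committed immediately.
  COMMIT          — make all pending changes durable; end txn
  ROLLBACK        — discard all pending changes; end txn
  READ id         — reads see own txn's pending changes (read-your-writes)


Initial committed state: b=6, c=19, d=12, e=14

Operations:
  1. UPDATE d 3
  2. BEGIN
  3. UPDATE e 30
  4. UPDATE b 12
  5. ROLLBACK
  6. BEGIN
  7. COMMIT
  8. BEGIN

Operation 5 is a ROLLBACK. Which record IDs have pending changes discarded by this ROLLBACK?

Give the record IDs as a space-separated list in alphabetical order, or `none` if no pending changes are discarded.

Initial committed: {b=6, c=19, d=12, e=14}
Op 1: UPDATE d=3 (auto-commit; committed d=3)
Op 2: BEGIN: in_txn=True, pending={}
Op 3: UPDATE e=30 (pending; pending now {e=30})
Op 4: UPDATE b=12 (pending; pending now {b=12, e=30})
Op 5: ROLLBACK: discarded pending ['b', 'e']; in_txn=False
Op 6: BEGIN: in_txn=True, pending={}
Op 7: COMMIT: merged [] into committed; committed now {b=6, c=19, d=3, e=14}
Op 8: BEGIN: in_txn=True, pending={}
ROLLBACK at op 5 discards: ['b', 'e']

Answer: b e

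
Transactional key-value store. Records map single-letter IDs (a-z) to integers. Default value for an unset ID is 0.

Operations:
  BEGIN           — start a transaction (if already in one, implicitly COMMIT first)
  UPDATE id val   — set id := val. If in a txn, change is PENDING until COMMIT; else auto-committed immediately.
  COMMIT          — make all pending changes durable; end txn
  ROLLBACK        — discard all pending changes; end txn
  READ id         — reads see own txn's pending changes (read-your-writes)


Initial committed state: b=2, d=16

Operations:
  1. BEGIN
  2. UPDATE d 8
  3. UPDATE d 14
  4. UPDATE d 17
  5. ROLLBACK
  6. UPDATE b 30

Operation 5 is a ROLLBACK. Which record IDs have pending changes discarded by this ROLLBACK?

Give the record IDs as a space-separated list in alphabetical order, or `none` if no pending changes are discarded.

Answer: d

Derivation:
Initial committed: {b=2, d=16}
Op 1: BEGIN: in_txn=True, pending={}
Op 2: UPDATE d=8 (pending; pending now {d=8})
Op 3: UPDATE d=14 (pending; pending now {d=14})
Op 4: UPDATE d=17 (pending; pending now {d=17})
Op 5: ROLLBACK: discarded pending ['d']; in_txn=False
Op 6: UPDATE b=30 (auto-commit; committed b=30)
ROLLBACK at op 5 discards: ['d']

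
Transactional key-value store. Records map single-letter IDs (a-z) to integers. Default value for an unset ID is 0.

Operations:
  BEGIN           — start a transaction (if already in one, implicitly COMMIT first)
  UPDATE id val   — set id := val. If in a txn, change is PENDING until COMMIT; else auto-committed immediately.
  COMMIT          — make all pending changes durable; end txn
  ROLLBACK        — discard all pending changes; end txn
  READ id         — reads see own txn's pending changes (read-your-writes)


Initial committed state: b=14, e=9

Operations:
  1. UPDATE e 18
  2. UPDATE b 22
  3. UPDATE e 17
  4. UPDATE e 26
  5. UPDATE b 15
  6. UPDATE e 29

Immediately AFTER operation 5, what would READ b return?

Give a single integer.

Initial committed: {b=14, e=9}
Op 1: UPDATE e=18 (auto-commit; committed e=18)
Op 2: UPDATE b=22 (auto-commit; committed b=22)
Op 3: UPDATE e=17 (auto-commit; committed e=17)
Op 4: UPDATE e=26 (auto-commit; committed e=26)
Op 5: UPDATE b=15 (auto-commit; committed b=15)
After op 5: visible(b) = 15 (pending={}, committed={b=15, e=26})

Answer: 15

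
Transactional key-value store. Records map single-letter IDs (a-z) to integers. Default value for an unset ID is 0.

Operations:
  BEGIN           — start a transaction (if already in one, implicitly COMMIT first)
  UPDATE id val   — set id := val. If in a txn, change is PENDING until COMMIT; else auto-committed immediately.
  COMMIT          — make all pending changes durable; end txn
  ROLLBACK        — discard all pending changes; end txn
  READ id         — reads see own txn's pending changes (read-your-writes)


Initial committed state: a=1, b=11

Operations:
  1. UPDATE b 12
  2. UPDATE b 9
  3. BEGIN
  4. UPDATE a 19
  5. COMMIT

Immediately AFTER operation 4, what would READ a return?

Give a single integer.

Initial committed: {a=1, b=11}
Op 1: UPDATE b=12 (auto-commit; committed b=12)
Op 2: UPDATE b=9 (auto-commit; committed b=9)
Op 3: BEGIN: in_txn=True, pending={}
Op 4: UPDATE a=19 (pending; pending now {a=19})
After op 4: visible(a) = 19 (pending={a=19}, committed={a=1, b=9})

Answer: 19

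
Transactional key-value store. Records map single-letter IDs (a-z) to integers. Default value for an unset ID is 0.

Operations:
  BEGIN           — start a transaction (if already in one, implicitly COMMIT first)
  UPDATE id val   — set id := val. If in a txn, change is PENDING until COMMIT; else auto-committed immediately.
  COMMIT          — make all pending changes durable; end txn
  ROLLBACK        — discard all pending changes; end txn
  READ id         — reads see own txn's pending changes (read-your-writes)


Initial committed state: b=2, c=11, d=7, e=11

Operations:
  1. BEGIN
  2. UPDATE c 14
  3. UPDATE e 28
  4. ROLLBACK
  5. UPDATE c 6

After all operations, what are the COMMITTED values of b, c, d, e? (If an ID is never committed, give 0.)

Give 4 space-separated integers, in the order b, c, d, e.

Initial committed: {b=2, c=11, d=7, e=11}
Op 1: BEGIN: in_txn=True, pending={}
Op 2: UPDATE c=14 (pending; pending now {c=14})
Op 3: UPDATE e=28 (pending; pending now {c=14, e=28})
Op 4: ROLLBACK: discarded pending ['c', 'e']; in_txn=False
Op 5: UPDATE c=6 (auto-commit; committed c=6)
Final committed: {b=2, c=6, d=7, e=11}

Answer: 2 6 7 11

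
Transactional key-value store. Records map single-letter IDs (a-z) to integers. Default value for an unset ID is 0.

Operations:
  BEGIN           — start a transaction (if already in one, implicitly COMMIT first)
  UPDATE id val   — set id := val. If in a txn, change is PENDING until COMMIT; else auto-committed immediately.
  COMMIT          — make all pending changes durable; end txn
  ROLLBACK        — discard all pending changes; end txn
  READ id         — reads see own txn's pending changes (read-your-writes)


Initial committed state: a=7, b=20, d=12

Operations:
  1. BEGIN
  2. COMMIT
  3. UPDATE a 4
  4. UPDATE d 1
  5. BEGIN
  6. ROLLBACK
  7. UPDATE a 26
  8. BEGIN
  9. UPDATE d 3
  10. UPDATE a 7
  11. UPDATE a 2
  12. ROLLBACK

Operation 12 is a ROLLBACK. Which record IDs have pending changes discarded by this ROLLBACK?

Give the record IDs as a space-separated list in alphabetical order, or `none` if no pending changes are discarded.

Answer: a d

Derivation:
Initial committed: {a=7, b=20, d=12}
Op 1: BEGIN: in_txn=True, pending={}
Op 2: COMMIT: merged [] into committed; committed now {a=7, b=20, d=12}
Op 3: UPDATE a=4 (auto-commit; committed a=4)
Op 4: UPDATE d=1 (auto-commit; committed d=1)
Op 5: BEGIN: in_txn=True, pending={}
Op 6: ROLLBACK: discarded pending []; in_txn=False
Op 7: UPDATE a=26 (auto-commit; committed a=26)
Op 8: BEGIN: in_txn=True, pending={}
Op 9: UPDATE d=3 (pending; pending now {d=3})
Op 10: UPDATE a=7 (pending; pending now {a=7, d=3})
Op 11: UPDATE a=2 (pending; pending now {a=2, d=3})
Op 12: ROLLBACK: discarded pending ['a', 'd']; in_txn=False
ROLLBACK at op 12 discards: ['a', 'd']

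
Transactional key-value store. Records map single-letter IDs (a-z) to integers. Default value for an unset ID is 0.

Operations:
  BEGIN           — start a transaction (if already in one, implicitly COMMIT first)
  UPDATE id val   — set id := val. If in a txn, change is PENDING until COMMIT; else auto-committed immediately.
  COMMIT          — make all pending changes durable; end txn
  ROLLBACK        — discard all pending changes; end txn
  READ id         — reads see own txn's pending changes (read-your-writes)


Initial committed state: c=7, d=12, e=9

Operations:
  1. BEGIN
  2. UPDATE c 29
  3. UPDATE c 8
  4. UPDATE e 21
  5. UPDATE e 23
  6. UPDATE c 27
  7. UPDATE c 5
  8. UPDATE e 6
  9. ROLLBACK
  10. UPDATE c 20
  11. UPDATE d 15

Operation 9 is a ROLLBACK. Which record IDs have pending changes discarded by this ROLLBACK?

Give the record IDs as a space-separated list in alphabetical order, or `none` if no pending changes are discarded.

Initial committed: {c=7, d=12, e=9}
Op 1: BEGIN: in_txn=True, pending={}
Op 2: UPDATE c=29 (pending; pending now {c=29})
Op 3: UPDATE c=8 (pending; pending now {c=8})
Op 4: UPDATE e=21 (pending; pending now {c=8, e=21})
Op 5: UPDATE e=23 (pending; pending now {c=8, e=23})
Op 6: UPDATE c=27 (pending; pending now {c=27, e=23})
Op 7: UPDATE c=5 (pending; pending now {c=5, e=23})
Op 8: UPDATE e=6 (pending; pending now {c=5, e=6})
Op 9: ROLLBACK: discarded pending ['c', 'e']; in_txn=False
Op 10: UPDATE c=20 (auto-commit; committed c=20)
Op 11: UPDATE d=15 (auto-commit; committed d=15)
ROLLBACK at op 9 discards: ['c', 'e']

Answer: c e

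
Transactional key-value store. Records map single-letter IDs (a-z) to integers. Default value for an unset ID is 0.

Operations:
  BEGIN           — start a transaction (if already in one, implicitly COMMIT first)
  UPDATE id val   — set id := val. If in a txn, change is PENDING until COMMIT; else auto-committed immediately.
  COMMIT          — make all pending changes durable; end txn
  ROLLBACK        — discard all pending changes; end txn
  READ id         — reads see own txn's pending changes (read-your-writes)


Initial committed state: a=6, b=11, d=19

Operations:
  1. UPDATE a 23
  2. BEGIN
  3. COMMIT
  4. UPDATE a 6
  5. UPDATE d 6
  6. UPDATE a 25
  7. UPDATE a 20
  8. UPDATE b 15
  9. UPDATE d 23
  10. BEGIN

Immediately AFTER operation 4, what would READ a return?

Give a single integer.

Answer: 6

Derivation:
Initial committed: {a=6, b=11, d=19}
Op 1: UPDATE a=23 (auto-commit; committed a=23)
Op 2: BEGIN: in_txn=True, pending={}
Op 3: COMMIT: merged [] into committed; committed now {a=23, b=11, d=19}
Op 4: UPDATE a=6 (auto-commit; committed a=6)
After op 4: visible(a) = 6 (pending={}, committed={a=6, b=11, d=19})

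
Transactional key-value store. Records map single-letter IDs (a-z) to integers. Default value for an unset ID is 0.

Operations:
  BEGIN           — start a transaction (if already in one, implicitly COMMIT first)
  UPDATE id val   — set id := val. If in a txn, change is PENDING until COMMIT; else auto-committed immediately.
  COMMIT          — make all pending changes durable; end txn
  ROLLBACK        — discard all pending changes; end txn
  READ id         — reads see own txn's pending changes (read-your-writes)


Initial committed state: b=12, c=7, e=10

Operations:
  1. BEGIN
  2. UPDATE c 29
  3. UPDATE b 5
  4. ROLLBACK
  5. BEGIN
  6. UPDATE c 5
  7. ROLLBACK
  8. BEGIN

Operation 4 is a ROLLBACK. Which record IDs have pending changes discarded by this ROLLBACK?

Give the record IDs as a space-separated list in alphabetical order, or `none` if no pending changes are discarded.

Answer: b c

Derivation:
Initial committed: {b=12, c=7, e=10}
Op 1: BEGIN: in_txn=True, pending={}
Op 2: UPDATE c=29 (pending; pending now {c=29})
Op 3: UPDATE b=5 (pending; pending now {b=5, c=29})
Op 4: ROLLBACK: discarded pending ['b', 'c']; in_txn=False
Op 5: BEGIN: in_txn=True, pending={}
Op 6: UPDATE c=5 (pending; pending now {c=5})
Op 7: ROLLBACK: discarded pending ['c']; in_txn=False
Op 8: BEGIN: in_txn=True, pending={}
ROLLBACK at op 4 discards: ['b', 'c']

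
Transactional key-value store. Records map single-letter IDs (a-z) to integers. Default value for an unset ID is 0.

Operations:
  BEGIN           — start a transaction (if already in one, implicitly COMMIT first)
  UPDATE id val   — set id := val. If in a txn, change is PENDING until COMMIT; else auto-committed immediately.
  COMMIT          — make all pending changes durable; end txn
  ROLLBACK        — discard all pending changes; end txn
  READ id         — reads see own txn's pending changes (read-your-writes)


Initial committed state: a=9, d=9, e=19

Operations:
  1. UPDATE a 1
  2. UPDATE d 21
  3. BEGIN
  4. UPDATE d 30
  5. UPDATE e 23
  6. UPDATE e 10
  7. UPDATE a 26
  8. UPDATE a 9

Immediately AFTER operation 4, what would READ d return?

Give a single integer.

Answer: 30

Derivation:
Initial committed: {a=9, d=9, e=19}
Op 1: UPDATE a=1 (auto-commit; committed a=1)
Op 2: UPDATE d=21 (auto-commit; committed d=21)
Op 3: BEGIN: in_txn=True, pending={}
Op 4: UPDATE d=30 (pending; pending now {d=30})
After op 4: visible(d) = 30 (pending={d=30}, committed={a=1, d=21, e=19})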